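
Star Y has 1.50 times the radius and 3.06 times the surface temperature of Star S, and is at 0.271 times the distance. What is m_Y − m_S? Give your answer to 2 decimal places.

-8.57

L_Y/L_S = (1.50)²(3.06)⁴ = 197.3.
F_Y/F_S = (L_Y/L_S)/(d_Y/d_S)² = 197.3/0.07344 = 2686.
m_Y − m_S = −2.5 log₁₀(2686) = -8.57.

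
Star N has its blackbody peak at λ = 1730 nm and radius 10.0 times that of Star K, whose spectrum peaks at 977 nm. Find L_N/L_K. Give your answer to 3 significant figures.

Wien's law gives T ∝ 1/λ_max, so T_N/T_K = λ_K/λ_N = 977/1730 = 0.5647.
Then L ∝ R²T⁴ gives L_N/L_K = (10.0)² × (0.5647)⁴ = 100.0 × 0.1017 = 10.17.

10.2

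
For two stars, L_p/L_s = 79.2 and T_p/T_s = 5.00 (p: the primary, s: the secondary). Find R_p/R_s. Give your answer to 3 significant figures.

0.356

L ∝ R²T⁴ gives R ∝ √L / T², so
R_p/R_s = √(79.2) / (5.00)² = 8.899 / 25.00 = 0.3560.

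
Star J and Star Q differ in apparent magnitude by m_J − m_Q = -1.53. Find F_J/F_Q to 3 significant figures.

F_J/F_Q = 10^(−(m_J − m_Q)/2.5) = 10^(1.53/2.5) = 10^0.612 = 4.093.

4.09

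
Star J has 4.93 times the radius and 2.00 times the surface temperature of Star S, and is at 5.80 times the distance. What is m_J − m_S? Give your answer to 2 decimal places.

L_J/L_S = (4.93)²(2.00)⁴ = 388.9.
F_J/F_S = (L_J/L_S)/(d_J/d_S)² = 388.9/33.64 = 11.56.
m_J − m_S = −2.5 log₁₀(11.56) = -2.66.

-2.66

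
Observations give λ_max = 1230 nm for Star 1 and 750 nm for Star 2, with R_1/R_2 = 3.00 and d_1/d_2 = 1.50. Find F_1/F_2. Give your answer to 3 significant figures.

0.553

Wien's law: T_1/T_2 = λ_2/λ_1 = 750/1230 = 0.6098.
L_1/L_2 = (R_1/R_2)²(T_1/T_2)⁴ = (3.00)²(0.6098)⁴ = 1.244.
F_1/F_2 = (L_1/L_2)/(d_1/d_2)² = 1.244/(1.50)² = 0.5529.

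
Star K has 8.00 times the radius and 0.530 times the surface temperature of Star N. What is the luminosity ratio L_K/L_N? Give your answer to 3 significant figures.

From the Stefan–Boltzmann law, L ∝ R²T⁴, so
L_K/L_N = (R_K/R_N)² (T_K/T_N)⁴ = (8.00)² × (0.530)⁴ = 64.00 × 0.07890 = 5.050.

5.05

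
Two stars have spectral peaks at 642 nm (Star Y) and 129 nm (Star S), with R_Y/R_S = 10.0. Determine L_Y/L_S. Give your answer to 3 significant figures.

0.163

Wien's law gives T ∝ 1/λ_max, so T_Y/T_S = λ_S/λ_Y = 129/642 = 0.2009.
Then L ∝ R²T⁴ gives L_Y/L_S = (10.0)² × (0.2009)⁴ = 100.0 × 0.001630 = 0.1630.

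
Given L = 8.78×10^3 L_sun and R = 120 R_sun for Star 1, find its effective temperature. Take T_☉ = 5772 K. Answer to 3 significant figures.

T/T_☉ = (L/L_☉)^(1/4) / (R/R_☉)^(1/2)
T = 5772 × (8.78×10^3)^(1/4) / √(120) = 5772 × 9.680 / 10.95 = 5100 K.

5.10×10^3 K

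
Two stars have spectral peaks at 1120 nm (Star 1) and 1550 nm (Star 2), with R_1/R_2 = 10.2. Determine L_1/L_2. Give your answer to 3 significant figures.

382

Wien's law gives T ∝ 1/λ_max, so T_1/T_2 = λ_2/λ_1 = 1550/1120 = 1.384.
Then L ∝ R²T⁴ gives L_1/L_2 = (10.2)² × (1.384)⁴ = 104.0 × 3.668 = 381.6.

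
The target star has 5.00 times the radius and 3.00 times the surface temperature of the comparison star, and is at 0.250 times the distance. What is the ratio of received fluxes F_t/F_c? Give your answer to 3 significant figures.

3.24×10^4

L_t/L_c = (R_t/R_c)²(T_t/T_c)⁴ = (5.00)² × (3.00)⁴ = 2025.
F_t/F_c = (L_t/L_c)/(d_t/d_c)² = 2025 / (0.250)² = 3.240×10^4.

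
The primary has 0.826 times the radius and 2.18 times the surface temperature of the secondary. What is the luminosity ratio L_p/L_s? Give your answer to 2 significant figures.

From the Stefan–Boltzmann law, L ∝ R²T⁴, so
L_p/L_s = (R_p/R_s)² (T_p/T_s)⁴ = (0.826)² × (2.18)⁴ = 0.6823 × 22.59 = 15.41.

15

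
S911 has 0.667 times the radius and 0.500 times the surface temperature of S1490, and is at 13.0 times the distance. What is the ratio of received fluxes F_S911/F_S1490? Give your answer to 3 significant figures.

L_S911/L_S1490 = (R_S911/R_S1490)²(T_S911/T_S1490)⁴ = (0.667)² × (0.500)⁴ = 0.02781.
F_S911/F_S1490 = (L_S911/L_S1490)/(d_S911/d_S1490)² = 0.02781 / (13.0)² = 1.645×10^-4.

1.65×10^-4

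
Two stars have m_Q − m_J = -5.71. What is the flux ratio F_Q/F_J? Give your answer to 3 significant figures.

192

F_Q/F_J = 10^(−(m_Q − m_J)/2.5) = 10^(5.71/2.5) = 10^2.284 = 192.3.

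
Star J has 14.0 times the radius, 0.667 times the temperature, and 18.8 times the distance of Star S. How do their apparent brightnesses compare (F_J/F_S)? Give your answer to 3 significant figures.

L_J/L_S = (R_J/R_S)²(T_J/T_S)⁴ = (14.0)² × (0.667)⁴ = 38.79.
F_J/F_S = (L_J/L_S)/(d_J/d_S)² = 38.79 / (18.8)² = 0.1098.

0.110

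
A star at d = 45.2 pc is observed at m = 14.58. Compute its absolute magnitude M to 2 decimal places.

M = m − 5 log₁₀(d/10 pc) = 14.58 − 5 log₁₀(45.2/10)
  = 14.58 − 5 × 0.655 = 14.58 − 3.28 = 11.30.

11.30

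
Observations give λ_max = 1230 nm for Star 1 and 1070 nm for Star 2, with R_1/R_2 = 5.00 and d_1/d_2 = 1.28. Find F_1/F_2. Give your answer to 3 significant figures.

8.74

Wien's law: T_1/T_2 = λ_2/λ_1 = 1070/1230 = 0.8699.
L_1/L_2 = (R_1/R_2)²(T_1/T_2)⁴ = (5.00)²(0.8699)⁴ = 14.32.
F_1/F_2 = (L_1/L_2)/(d_1/d_2)² = 14.32/(1.28)² = 8.738.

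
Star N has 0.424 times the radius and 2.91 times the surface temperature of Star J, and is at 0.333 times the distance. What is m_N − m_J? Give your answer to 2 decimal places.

L_N/L_J = (0.424)²(2.91)⁴ = 12.89.
F_N/F_J = (L_N/L_J)/(d_N/d_J)² = 12.89/0.1109 = 116.3.
m_N − m_J = −2.5 log₁₀(116.3) = -5.16.

-5.16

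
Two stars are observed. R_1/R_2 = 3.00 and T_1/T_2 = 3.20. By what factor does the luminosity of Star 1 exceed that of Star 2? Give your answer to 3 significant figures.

From the Stefan–Boltzmann law, L ∝ R²T⁴, so
L_1/L_2 = (R_1/R_2)² (T_1/T_2)⁴ = (3.00)² × (3.20)⁴ = 9.000 × 104.9 = 943.7.

944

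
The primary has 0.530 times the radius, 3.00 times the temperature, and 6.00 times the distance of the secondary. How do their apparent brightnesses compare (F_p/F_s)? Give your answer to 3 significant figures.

0.632

L_p/L_s = (R_p/R_s)²(T_p/T_s)⁴ = (0.530)² × (3.00)⁴ = 22.75.
F_p/F_s = (L_p/L_s)/(d_p/d_s)² = 22.75 / (6.00)² = 0.6320.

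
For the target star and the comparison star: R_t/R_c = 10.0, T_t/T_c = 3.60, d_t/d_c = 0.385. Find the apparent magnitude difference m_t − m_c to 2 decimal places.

L_t/L_c = (10.0)²(3.60)⁴ = 1.680×10^4.
F_t/F_c = (L_t/L_c)/(d_t/d_c)² = 1.680×10^4/0.1482 = 1.133×10^5.
m_t − m_c = −2.5 log₁₀(1.133×10^5) = -12.64.

-12.64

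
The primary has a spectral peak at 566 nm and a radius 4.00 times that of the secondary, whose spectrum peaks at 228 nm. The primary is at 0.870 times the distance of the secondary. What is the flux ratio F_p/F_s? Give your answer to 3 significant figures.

0.557

Wien's law: T_p/T_s = λ_s/λ_p = 228/566 = 0.4028.
L_p/L_s = (R_p/R_s)²(T_p/T_s)⁴ = (4.00)²(0.4028)⁴ = 0.4213.
F_p/F_s = (L_p/L_s)/(d_p/d_s)² = 0.4213/(0.870)² = 0.5566.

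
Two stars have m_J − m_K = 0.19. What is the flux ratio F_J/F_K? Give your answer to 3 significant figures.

0.839

F_J/F_K = 10^(−(m_J − m_K)/2.5) = 10^(-0.19/2.5) = 10^-0.076 = 0.8395.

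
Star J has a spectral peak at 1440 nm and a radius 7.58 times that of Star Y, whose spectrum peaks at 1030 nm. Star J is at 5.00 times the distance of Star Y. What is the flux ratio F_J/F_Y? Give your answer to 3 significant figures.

Wien's law: T_J/T_Y = λ_Y/λ_J = 1030/1440 = 0.7153.
L_J/L_Y = (R_J/R_Y)²(T_J/T_Y)⁴ = (7.58)²(0.7153)⁴ = 15.04.
F_J/F_Y = (L_J/L_Y)/(d_J/d_Y)² = 15.04/(5.00)² = 0.6016.

0.602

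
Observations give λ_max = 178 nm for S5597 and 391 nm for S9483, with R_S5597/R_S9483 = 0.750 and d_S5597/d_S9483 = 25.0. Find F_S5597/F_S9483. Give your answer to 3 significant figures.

Wien's law: T_S5597/T_S9483 = λ_S9483/λ_S5597 = 391/178 = 2.197.
L_S5597/L_S9483 = (R_S5597/R_S9483)²(T_S5597/T_S9483)⁴ = (0.750)²(2.197)⁴ = 13.10.
F_S5597/F_S9483 = (L_S5597/L_S9483)/(d_S5597/d_S9483)² = 13.10/(25.0)² = 0.02095.

0.0210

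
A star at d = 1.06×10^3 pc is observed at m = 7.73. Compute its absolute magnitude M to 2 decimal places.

M = m − 5 log₁₀(d/10 pc) = 7.73 − 5 log₁₀(1.06×10^3/10)
  = 7.73 − 5 × 2.025 = 7.73 − 10.13 = -2.40.

-2.40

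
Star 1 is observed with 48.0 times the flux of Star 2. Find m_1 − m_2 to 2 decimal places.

-4.20

m_1 − m_2 = −2.5 log₁₀(F_1/F_2) = −2.5 log₁₀(48.0) = −2.5 × (1.681) = -4.203.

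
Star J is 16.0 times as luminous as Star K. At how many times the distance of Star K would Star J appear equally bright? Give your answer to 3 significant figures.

4.00

Equal flux requires L_J/d_J² = L_K/d_K², so d_J/d_K = √(L_J/L_K)
= √(16.0) = 4.000.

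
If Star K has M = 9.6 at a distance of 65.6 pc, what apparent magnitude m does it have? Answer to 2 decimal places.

m = M + 5 log₁₀(d/10 pc) = 9.6 + 5 log₁₀(65.6/10)
  = 9.6 + 5 × 0.817 = 9.6 + 4.08 = 13.68.

13.68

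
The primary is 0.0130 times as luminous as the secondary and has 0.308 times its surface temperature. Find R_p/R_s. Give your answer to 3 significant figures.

1.20

L ∝ R²T⁴ gives R ∝ √L / T², so
R_p/R_s = √(0.0130) / (0.308)² = 0.1140 / 0.09486 = 1.202.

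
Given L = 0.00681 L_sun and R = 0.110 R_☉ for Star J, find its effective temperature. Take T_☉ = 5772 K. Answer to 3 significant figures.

5.00×10^3 K

T/T_☉ = (L/L_☉)^(1/4) / (R/R_☉)^(1/2)
T = 5772 × (0.00681)^(1/4) / √(0.110) = 5772 × 0.2873 / 0.3317 = 4999 K.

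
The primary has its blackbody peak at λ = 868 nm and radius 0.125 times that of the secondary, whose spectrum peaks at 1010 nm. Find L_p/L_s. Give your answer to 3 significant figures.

Wien's law gives T ∝ 1/λ_max, so T_p/T_s = λ_s/λ_p = 1010/868 = 1.164.
Then L ∝ R²T⁴ gives L_p/L_s = (0.125)² × (1.164)⁴ = 0.01562 × 1.833 = 0.02864.

0.0286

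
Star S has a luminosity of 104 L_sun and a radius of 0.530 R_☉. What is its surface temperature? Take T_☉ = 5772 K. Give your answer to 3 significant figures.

T/T_☉ = (L/L_☉)^(1/4) / (R/R_☉)^(1/2)
T = 5772 × (104)^(1/4) / √(0.530) = 5772 × 3.193 / 0.7280 = 2.532×10^4 K.

2.53×10^4 K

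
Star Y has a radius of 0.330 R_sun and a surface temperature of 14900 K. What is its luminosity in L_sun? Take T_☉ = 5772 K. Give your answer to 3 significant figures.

L/L_☉ = (R/R_☉)² (T/T_☉)⁴ = (0.330)² × (14900/5772)⁴
       = 0.1089 × (2.581)⁴ = 0.1089 × 44.41 = 4.836.

4.84 L_sun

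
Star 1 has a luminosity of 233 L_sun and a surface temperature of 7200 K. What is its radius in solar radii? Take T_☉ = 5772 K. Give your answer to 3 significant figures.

R/R_☉ = √(L/L_☉) / (T/T_☉)² = √(233) / (1.247)²
       = 15.26 / 1.556 = 9.810.

9.81 solar radii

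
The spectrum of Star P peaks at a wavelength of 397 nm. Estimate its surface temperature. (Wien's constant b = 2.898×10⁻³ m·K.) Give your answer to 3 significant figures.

T = b/λ_max = 2.898×10⁻³ / (397×10⁻⁹) = 7300 K.

7.30×10^3 K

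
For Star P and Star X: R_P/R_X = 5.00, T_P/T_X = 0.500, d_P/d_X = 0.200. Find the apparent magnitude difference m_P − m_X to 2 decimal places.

-3.98

L_P/L_X = (5.00)²(0.500)⁴ = 1.562.
F_P/F_X = (L_P/L_X)/(d_P/d_X)² = 1.562/0.04000 = 39.06.
m_P − m_X = −2.5 log₁₀(39.06) = -3.98.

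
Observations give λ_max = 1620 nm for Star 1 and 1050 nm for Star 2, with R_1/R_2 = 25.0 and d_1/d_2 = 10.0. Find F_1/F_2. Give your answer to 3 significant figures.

1.10

Wien's law: T_1/T_2 = λ_2/λ_1 = 1050/1620 = 0.6481.
L_1/L_2 = (R_1/R_2)²(T_1/T_2)⁴ = (25.0)²(0.6481)⁴ = 110.3.
F_1/F_2 = (L_1/L_2)/(d_1/d_2)² = 110.3/(10.0)² = 1.103.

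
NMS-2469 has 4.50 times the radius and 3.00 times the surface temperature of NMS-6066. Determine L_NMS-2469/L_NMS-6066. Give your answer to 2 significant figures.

From the Stefan–Boltzmann law, L ∝ R²T⁴, so
L_NMS-2469/L_NMS-6066 = (R_NMS-2469/R_NMS-6066)² (T_NMS-2469/T_NMS-6066)⁴ = (4.50)² × (3.00)⁴ = 20.25 × 81.00 = 1640.

1.6×10^3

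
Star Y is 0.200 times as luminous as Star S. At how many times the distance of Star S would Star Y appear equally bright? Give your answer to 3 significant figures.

Equal flux requires L_Y/d_Y² = L_S/d_S², so d_Y/d_S = √(L_Y/L_S)
= √(0.200) = 0.4472.

0.447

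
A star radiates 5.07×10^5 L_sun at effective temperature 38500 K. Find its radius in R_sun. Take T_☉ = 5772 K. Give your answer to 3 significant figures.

R/R_☉ = √(L/L_☉) / (T/T_☉)² = √(5.07×10^5) / (6.670)²
       = 712.0 / 44.49 = 16.00.

16.0 R_sun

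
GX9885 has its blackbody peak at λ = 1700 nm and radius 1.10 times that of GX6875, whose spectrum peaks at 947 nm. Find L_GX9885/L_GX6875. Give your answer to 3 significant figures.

0.117

Wien's law gives T ∝ 1/λ_max, so T_GX9885/T_GX6875 = λ_GX6875/λ_GX9885 = 947/1700 = 0.5571.
Then L ∝ R²T⁴ gives L_GX9885/L_GX6875 = (1.10)² × (0.5571)⁴ = 1.210 × 0.09630 = 0.1165.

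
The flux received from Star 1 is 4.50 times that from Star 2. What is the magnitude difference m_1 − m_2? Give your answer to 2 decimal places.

m_1 − m_2 = −2.5 log₁₀(F_1/F_2) = −2.5 log₁₀(4.50) = −2.5 × (0.653) = -1.633.

-1.63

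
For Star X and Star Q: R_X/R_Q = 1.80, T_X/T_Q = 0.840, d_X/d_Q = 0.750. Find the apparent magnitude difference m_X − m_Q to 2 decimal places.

L_X/L_Q = (1.80)²(0.840)⁴ = 1.613.
F_X/F_Q = (L_X/L_Q)/(d_X/d_Q)² = 1.613/0.5625 = 2.868.
m_X − m_Q = −2.5 log₁₀(2.868) = -1.14.

-1.14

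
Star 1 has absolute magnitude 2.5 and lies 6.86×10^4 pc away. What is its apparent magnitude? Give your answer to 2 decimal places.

21.68

m = M + 5 log₁₀(d/10 pc) = 2.5 + 5 log₁₀(6.86×10^4/10)
  = 2.5 + 5 × 3.836 = 2.5 + 19.18 = 21.68.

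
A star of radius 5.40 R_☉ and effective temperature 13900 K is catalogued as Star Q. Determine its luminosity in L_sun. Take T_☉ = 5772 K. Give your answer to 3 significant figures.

L/L_☉ = (R/R_☉)² (T/T_☉)⁴ = (5.40)² × (13900/5772)⁴
       = 29.16 × (2.408)⁴ = 29.16 × 33.63 = 980.7.

981 L_sun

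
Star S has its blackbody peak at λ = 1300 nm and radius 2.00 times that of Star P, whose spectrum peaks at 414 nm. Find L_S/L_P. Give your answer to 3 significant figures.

0.0411

Wien's law gives T ∝ 1/λ_max, so T_S/T_P = λ_P/λ_S = 414/1300 = 0.3185.
Then L ∝ R²T⁴ gives L_S/L_P = (2.00)² × (0.3185)⁴ = 4.000 × 0.01029 = 0.04114.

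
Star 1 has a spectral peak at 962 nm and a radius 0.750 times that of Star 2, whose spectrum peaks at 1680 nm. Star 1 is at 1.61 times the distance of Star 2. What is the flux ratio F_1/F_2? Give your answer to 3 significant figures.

Wien's law: T_1/T_2 = λ_2/λ_1 = 1680/962 = 1.746.
L_1/L_2 = (R_1/R_2)²(T_1/T_2)⁴ = (0.750)²(1.746)⁴ = 5.232.
F_1/F_2 = (L_1/L_2)/(d_1/d_2)² = 5.232/(1.61)² = 2.018.

2.02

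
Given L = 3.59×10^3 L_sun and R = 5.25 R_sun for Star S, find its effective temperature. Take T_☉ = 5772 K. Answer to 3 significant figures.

1.95×10^4 K

T/T_☉ = (L/L_☉)^(1/4) / (R/R_☉)^(1/2)
T = 5772 × (3.59×10^3)^(1/4) / √(5.25) = 5772 × 7.741 / 2.291 = 1.950×10^4 K.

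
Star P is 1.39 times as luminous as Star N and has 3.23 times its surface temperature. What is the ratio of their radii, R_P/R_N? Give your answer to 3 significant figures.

L ∝ R²T⁴ gives R ∝ √L / T², so
R_P/R_N = √(1.39) / (3.23)² = 1.179 / 10.43 = 0.1130.

0.113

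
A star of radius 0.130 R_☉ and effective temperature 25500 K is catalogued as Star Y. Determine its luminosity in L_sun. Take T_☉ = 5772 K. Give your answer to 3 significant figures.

L/L_☉ = (R/R_☉)² (T/T_☉)⁴ = (0.130)² × (25500/5772)⁴
       = 0.01690 × (4.418)⁴ = 0.01690 × 380.9 = 6.438.

6.44 L_sun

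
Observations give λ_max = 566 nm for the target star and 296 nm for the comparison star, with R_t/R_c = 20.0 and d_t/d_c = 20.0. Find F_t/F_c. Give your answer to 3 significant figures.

0.0748

Wien's law: T_t/T_c = λ_c/λ_t = 296/566 = 0.5230.
L_t/L_c = (R_t/R_c)²(T_t/T_c)⁴ = (20.0)²(0.5230)⁴ = 29.92.
F_t/F_c = (L_t/L_c)/(d_t/d_c)² = 29.92/(20.0)² = 0.07480.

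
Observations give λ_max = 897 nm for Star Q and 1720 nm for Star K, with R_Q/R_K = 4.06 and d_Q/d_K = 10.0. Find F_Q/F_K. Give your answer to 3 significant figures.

Wien's law: T_Q/T_K = λ_K/λ_Q = 1720/897 = 1.918.
L_Q/L_K = (R_Q/R_K)²(T_Q/T_K)⁴ = (4.06)²(1.918)⁴ = 222.8.
F_Q/F_K = (L_Q/L_K)/(d_Q/d_K)² = 222.8/(10.0)² = 2.228.

2.23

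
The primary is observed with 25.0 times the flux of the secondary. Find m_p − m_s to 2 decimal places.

m_p − m_s = −2.5 log₁₀(F_p/F_s) = −2.5 log₁₀(25.0) = −2.5 × (1.398) = -3.495.

-3.49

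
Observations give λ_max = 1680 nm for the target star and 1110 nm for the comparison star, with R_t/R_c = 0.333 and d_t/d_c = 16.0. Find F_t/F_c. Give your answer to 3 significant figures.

Wien's law: T_t/T_c = λ_c/λ_t = 1110/1680 = 0.6607.
L_t/L_c = (R_t/R_c)²(T_t/T_c)⁴ = (0.333)²(0.6607)⁴ = 0.02113.
F_t/F_c = (L_t/L_c)/(d_t/d_c)² = 0.02113/(16.0)² = 8.255×10^-5.

8.25×10^-5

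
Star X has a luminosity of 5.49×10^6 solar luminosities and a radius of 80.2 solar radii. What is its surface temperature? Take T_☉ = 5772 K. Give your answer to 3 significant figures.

3.12×10^4 K

T/T_☉ = (L/L_☉)^(1/4) / (R/R_☉)^(1/2)
T = 5772 × (5.49×10^6)^(1/4) / √(80.2) = 5772 × 48.41 / 8.955 = 3.120×10^4 K.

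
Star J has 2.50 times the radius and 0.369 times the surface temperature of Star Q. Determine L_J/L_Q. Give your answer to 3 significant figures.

0.116

From the Stefan–Boltzmann law, L ∝ R²T⁴, so
L_J/L_Q = (R_J/R_Q)² (T_J/T_Q)⁴ = (2.50)² × (0.369)⁴ = 6.250 × 0.01854 = 0.1159.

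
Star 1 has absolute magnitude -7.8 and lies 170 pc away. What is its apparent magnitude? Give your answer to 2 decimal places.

m = M + 5 log₁₀(d/10 pc) = -7.8 + 5 log₁₀(170/10)
  = -7.8 + 5 × 1.230 = -7.8 + 6.15 = -1.65.

-1.65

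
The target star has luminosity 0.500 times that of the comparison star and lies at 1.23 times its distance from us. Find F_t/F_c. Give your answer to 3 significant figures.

0.330

F = L/(4πd²), so F_t/F_c = (L_t/L_c) / (d_t/d_c)²
= 0.500 / (1.23)² = 0.500 / 1.513 = 0.3305.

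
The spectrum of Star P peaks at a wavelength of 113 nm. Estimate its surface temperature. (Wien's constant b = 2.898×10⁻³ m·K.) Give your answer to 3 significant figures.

T = b/λ_max = 2.898×10⁻³ / (113×10⁻⁹) = 2.565×10^4 K.

2.56×10^4 K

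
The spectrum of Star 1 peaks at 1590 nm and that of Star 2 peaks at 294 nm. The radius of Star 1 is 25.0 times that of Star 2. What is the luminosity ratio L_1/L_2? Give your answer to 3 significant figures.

0.731

Wien's law gives T ∝ 1/λ_max, so T_1/T_2 = λ_2/λ_1 = 294/1590 = 0.1849.
Then L ∝ R²T⁴ gives L_1/L_2 = (25.0)² × (0.1849)⁴ = 625.0 × 0.001169 = 0.7306.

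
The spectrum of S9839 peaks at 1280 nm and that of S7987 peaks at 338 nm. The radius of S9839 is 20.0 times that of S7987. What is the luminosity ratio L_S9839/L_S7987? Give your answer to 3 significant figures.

Wien's law gives T ∝ 1/λ_max, so T_S9839/T_S7987 = λ_S7987/λ_S9839 = 338/1280 = 0.2641.
Then L ∝ R²T⁴ gives L_S9839/L_S7987 = (20.0)² × (0.2641)⁴ = 400.0 × 0.004862 = 1.945.

1.94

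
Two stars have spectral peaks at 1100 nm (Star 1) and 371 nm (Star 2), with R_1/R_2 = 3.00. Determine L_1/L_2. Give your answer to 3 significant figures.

Wien's law gives T ∝ 1/λ_max, so T_1/T_2 = λ_2/λ_1 = 371/1100 = 0.3373.
Then L ∝ R²T⁴ gives L_1/L_2 = (3.00)² × (0.3373)⁴ = 9.000 × 0.01294 = 0.1165.

0.116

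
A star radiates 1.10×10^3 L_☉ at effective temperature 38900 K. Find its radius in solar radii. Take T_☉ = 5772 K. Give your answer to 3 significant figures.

0.730 solar radii

R/R_☉ = √(L/L_☉) / (T/T_☉)² = √(1.10×10^3) / (6.739)²
       = 33.17 / 45.42 = 0.7302.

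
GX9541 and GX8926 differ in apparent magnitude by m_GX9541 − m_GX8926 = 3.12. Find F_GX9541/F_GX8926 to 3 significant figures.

F_GX9541/F_GX8926 = 10^(−(m_GX9541 − m_GX8926)/2.5) = 10^(-3.12/2.5) = 10^-1.248 = 0.05649.

0.0565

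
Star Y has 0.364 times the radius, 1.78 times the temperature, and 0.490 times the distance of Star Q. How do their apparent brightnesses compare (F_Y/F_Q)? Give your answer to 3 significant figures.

5.54

L_Y/L_Q = (R_Y/R_Q)²(T_Y/T_Q)⁴ = (0.364)² × (1.78)⁴ = 1.330.
F_Y/F_Q = (L_Y/L_Q)/(d_Y/d_Q)² = 1.330 / (0.490)² = 5.540.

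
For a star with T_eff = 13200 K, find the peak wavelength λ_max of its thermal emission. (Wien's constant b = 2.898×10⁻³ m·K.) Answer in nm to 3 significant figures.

λ_max = b/T = 2.898×10⁻³ / 13200 = 2.20×10^-7 m = 219.5 nm.

220 nm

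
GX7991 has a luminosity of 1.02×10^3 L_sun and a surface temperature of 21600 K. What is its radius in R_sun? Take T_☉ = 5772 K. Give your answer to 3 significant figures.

R/R_☉ = √(L/L_☉) / (T/T_☉)² = √(1.02×10^3) / (3.742)²
       = 31.94 / 14.00 = 2.281.

2.28 R_sun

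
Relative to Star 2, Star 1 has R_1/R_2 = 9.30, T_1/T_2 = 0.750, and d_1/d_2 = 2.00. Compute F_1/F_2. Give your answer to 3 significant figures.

6.84

L_1/L_2 = (R_1/R_2)²(T_1/T_2)⁴ = (9.30)² × (0.750)⁴ = 27.37.
F_1/F_2 = (L_1/L_2)/(d_1/d_2)² = 27.37 / (2.00)² = 6.841.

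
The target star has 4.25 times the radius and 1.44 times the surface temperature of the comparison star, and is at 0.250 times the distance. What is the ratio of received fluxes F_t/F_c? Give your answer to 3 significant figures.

1.24×10^3

L_t/L_c = (R_t/R_c)²(T_t/T_c)⁴ = (4.25)² × (1.44)⁴ = 77.67.
F_t/F_c = (L_t/L_c)/(d_t/d_c)² = 77.67 / (0.250)² = 1243.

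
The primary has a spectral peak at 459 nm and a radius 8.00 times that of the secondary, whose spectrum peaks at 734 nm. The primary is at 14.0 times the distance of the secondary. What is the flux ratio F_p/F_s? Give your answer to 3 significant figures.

2.14

Wien's law: T_p/T_s = λ_s/λ_p = 734/459 = 1.599.
L_p/L_s = (R_p/R_s)²(T_p/T_s)⁴ = (8.00)²(1.599)⁴ = 418.5.
F_p/F_s = (L_p/L_s)/(d_p/d_s)² = 418.5/(14.0)² = 2.135.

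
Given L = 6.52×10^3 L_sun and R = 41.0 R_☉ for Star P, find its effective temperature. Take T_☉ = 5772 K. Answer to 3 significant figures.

8.10×10^3 K

T/T_☉ = (L/L_☉)^(1/4) / (R/R_☉)^(1/2)
T = 5772 × (6.52×10^3)^(1/4) / √(41.0) = 5772 × 8.986 / 6.403 = 8100 K.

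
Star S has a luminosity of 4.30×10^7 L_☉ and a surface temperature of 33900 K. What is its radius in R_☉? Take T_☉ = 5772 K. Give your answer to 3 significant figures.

R/R_☉ = √(L/L_☉) / (T/T_☉)² = √(4.30×10^7) / (5.873)²
       = 6557 / 34.49 = 190.1.

190 R_☉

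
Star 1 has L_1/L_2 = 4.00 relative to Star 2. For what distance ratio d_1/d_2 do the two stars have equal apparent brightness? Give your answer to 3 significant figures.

Equal flux requires L_1/d_1² = L_2/d_2², so d_1/d_2 = √(L_1/L_2)
= √(4.00) = 2.000.

2.00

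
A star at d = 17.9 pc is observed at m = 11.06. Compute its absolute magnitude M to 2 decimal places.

M = m − 5 log₁₀(d/10 pc) = 11.06 − 5 log₁₀(17.9/10)
  = 11.06 − 5 × 0.253 = 11.06 − 1.26 = 9.80.

9.80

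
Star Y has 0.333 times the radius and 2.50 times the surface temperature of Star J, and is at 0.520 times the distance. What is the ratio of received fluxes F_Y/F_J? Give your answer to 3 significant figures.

L_Y/L_J = (R_Y/R_J)²(T_Y/T_J)⁴ = (0.333)² × (2.50)⁴ = 4.332.
F_Y/F_J = (L_Y/L_J)/(d_Y/d_J)² = 4.332 / (0.520)² = 16.02.

16.0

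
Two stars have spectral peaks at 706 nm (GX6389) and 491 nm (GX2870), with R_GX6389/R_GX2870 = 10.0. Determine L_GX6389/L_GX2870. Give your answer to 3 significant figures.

23.4

Wien's law gives T ∝ 1/λ_max, so T_GX6389/T_GX2870 = λ_GX2870/λ_GX6389 = 491/706 = 0.6955.
Then L ∝ R²T⁴ gives L_GX6389/L_GX2870 = (10.0)² × (0.6955)⁴ = 100.0 × 0.2339 = 23.39.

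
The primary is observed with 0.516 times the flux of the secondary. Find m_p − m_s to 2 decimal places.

m_p − m_s = −2.5 log₁₀(F_p/F_s) = −2.5 log₁₀(0.516) = −2.5 × (-0.287) = 0.718.

0.72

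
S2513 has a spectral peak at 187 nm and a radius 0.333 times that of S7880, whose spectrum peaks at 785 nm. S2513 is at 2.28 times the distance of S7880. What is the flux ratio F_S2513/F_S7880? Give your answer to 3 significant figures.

Wien's law: T_S2513/T_S7880 = λ_S7880/λ_S2513 = 785/187 = 4.198.
L_S2513/L_S7880 = (R_S2513/R_S7880)²(T_S2513/T_S7880)⁴ = (0.333)²(4.198)⁴ = 34.44.
F_S2513/F_S7880 = (L_S2513/L_S7880)/(d_S2513/d_S7880)² = 34.44/(2.28)² = 6.624.

6.62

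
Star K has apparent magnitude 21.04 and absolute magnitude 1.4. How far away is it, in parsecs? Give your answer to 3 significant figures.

m − M = 5 log₁₀(d/10 pc)
21.04 − (1.4) = 19.64 = 5 log₁₀(d/10)
d = 10 × 10^(19.64/5) = 10 × 10^3.928 = 8.472×10^4 pc.

8.47×10^4 pc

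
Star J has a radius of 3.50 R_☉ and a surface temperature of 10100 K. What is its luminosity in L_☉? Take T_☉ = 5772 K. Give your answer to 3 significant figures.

L/L_☉ = (R/R_☉)² (T/T_☉)⁴ = (3.50)² × (10100/5772)⁴
       = 12.25 × (1.750)⁴ = 12.25 × 9.375 = 114.8.

115 L_☉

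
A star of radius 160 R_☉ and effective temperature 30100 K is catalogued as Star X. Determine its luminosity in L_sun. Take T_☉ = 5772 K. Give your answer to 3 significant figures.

L/L_☉ = (R/R_☉)² (T/T_☉)⁴ = (160)² × (30100/5772)⁴
       = 2.560×10^4 × (5.215)⁴ = 2.560×10^4 × 739.5 = 1.893×10^7.

1.89×10^7 L_sun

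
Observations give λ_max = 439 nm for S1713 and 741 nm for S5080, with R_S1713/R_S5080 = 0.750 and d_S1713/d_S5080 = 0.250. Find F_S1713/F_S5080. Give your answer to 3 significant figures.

Wien's law: T_S1713/T_S5080 = λ_S5080/λ_S1713 = 741/439 = 1.688.
L_S1713/L_S5080 = (R_S1713/R_S5080)²(T_S1713/T_S5080)⁴ = (0.750)²(1.688)⁴ = 4.566.
F_S1713/F_S5080 = (L_S1713/L_S5080)/(d_S1713/d_S5080)² = 4.566/(0.250)² = 73.06.

73.1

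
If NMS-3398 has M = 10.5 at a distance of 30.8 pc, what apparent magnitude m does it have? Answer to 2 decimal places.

m = M + 5 log₁₀(d/10 pc) = 10.5 + 5 log₁₀(30.8/10)
  = 10.5 + 5 × 0.489 = 10.5 + 2.44 = 12.94.

12.94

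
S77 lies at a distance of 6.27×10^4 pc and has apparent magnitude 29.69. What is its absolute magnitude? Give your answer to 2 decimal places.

M = m − 5 log₁₀(d/10 pc) = 29.69 − 5 log₁₀(6.27×10^4/10)
  = 29.69 − 5 × 3.797 = 29.69 − 18.99 = 10.70.

10.70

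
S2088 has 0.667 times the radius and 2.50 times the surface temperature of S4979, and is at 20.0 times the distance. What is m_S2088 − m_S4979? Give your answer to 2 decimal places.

3.41

L_S2088/L_S4979 = (0.667)²(2.50)⁴ = 17.38.
F_S2088/F_S4979 = (L_S2088/L_S4979)/(d_S2088/d_S4979)² = 17.38/400.0 = 0.04345.
m_S2088 − m_S4979 = −2.5 log₁₀(0.04345) = 3.41.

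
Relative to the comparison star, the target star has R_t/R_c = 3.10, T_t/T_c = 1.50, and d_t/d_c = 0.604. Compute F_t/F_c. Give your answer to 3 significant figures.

133

L_t/L_c = (R_t/R_c)²(T_t/T_c)⁴ = (3.10)² × (1.50)⁴ = 48.65.
F_t/F_c = (L_t/L_c)/(d_t/d_c)² = 48.65 / (0.604)² = 133.4.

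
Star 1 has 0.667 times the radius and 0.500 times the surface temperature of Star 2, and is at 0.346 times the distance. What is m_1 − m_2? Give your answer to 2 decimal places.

L_1/L_2 = (0.667)²(0.500)⁴ = 0.02781.
F_1/F_2 = (L_1/L_2)/(d_1/d_2)² = 0.02781/0.1197 = 0.2323.
m_1 − m_2 = −2.5 log₁₀(0.2323) = 1.59.

1.59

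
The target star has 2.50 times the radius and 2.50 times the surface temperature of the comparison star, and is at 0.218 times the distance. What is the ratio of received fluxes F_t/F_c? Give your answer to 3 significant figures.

5.14×10^3

L_t/L_c = (R_t/R_c)²(T_t/T_c)⁴ = (2.50)² × (2.50)⁴ = 244.1.
F_t/F_c = (L_t/L_c)/(d_t/d_c)² = 244.1 / (0.218)² = 5137.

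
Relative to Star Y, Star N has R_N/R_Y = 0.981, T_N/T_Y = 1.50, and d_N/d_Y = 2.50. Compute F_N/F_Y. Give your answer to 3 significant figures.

L_N/L_Y = (R_N/R_Y)²(T_N/T_Y)⁴ = (0.981)² × (1.50)⁴ = 4.872.
F_N/F_Y = (L_N/L_Y)/(d_N/d_Y)² = 4.872 / (2.50)² = 0.7795.

0.780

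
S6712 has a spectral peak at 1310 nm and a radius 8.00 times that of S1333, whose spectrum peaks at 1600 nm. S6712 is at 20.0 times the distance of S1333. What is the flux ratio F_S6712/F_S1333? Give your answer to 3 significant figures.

Wien's law: T_S6712/T_S1333 = λ_S1333/λ_S6712 = 1600/1310 = 1.221.
L_S6712/L_S1333 = (R_S6712/R_S1333)²(T_S6712/T_S1333)⁴ = (8.00)²(1.221)⁴ = 142.4.
F_S6712/F_S1333 = (L_S6712/L_S1333)/(d_S6712/d_S1333)² = 142.4/(20.0)² = 0.3561.

0.356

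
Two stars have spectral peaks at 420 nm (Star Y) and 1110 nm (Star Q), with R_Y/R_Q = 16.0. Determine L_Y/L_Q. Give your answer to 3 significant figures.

Wien's law gives T ∝ 1/λ_max, so T_Y/T_Q = λ_Q/λ_Y = 1110/420 = 2.643.
Then L ∝ R²T⁴ gives L_Y/L_Q = (16.0)² × (2.643)⁴ = 256.0 × 48.79 = 1.249×10^4.

1.25×10^4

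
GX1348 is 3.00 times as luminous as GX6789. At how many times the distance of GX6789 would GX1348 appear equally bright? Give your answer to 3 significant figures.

Equal flux requires L_GX1348/d_GX1348² = L_GX6789/d_GX6789², so d_GX1348/d_GX6789 = √(L_GX1348/L_GX6789)
= √(3.00) = 1.732.

1.73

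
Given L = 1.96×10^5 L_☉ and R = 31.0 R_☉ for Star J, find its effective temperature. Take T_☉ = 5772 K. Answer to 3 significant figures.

2.18×10^4 K

T/T_☉ = (L/L_☉)^(1/4) / (R/R_☉)^(1/2)
T = 5772 × (1.96×10^5)^(1/4) / √(31.0) = 5772 × 21.04 / 5.568 = 2.181×10^4 K.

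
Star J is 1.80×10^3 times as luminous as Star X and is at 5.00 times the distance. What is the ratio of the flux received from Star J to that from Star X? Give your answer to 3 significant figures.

72.0

F = L/(4πd²), so F_J/F_X = (L_J/L_X) / (d_J/d_X)²
= 1.80×10^3 / (5.00)² = 1.80×10^3 / 25.00 = 72.00.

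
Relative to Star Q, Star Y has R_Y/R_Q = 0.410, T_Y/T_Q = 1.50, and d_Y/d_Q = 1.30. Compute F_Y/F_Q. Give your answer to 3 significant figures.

0.504

L_Y/L_Q = (R_Y/R_Q)²(T_Y/T_Q)⁴ = (0.410)² × (1.50)⁴ = 0.8510.
F_Y/F_Q = (L_Y/L_Q)/(d_Y/d_Q)² = 0.8510 / (1.30)² = 0.5036.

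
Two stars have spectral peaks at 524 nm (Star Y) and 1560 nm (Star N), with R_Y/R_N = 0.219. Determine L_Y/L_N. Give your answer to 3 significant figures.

3.77

Wien's law gives T ∝ 1/λ_max, so T_Y/T_N = λ_N/λ_Y = 1560/524 = 2.977.
Then L ∝ R²T⁴ gives L_Y/L_N = (0.219)² × (2.977)⁴ = 0.04796 × 78.55 = 3.768.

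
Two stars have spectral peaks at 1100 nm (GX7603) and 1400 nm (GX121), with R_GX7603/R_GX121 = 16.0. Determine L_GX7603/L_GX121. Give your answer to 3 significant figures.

672

Wien's law gives T ∝ 1/λ_max, so T_GX7603/T_GX121 = λ_GX121/λ_GX7603 = 1400/1100 = 1.273.
Then L ∝ R²T⁴ gives L_GX7603/L_GX121 = (16.0)² × (1.273)⁴ = 256.0 × 2.624 = 671.7.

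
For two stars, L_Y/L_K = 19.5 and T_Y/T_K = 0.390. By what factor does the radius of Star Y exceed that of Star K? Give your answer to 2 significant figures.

L ∝ R²T⁴ gives R ∝ √L / T², so
R_Y/R_K = √(19.5) / (0.390)² = 4.416 / 0.1521 = 29.03.

29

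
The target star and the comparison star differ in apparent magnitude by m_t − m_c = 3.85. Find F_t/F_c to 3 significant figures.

F_t/F_c = 10^(−(m_t − m_c)/2.5) = 10^(-3.85/2.5) = 10^-1.540 = 0.02884.

0.0288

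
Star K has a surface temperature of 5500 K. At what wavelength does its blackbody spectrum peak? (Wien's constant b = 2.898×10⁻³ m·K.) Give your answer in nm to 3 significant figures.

527 nm

λ_max = b/T = 2.898×10⁻³ / 5500 = 5.27×10^-7 m = 526.9 nm.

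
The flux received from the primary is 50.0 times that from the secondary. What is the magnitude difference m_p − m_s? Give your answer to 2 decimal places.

-4.25

m_p − m_s = −2.5 log₁₀(F_p/F_s) = −2.5 log₁₀(50.0) = −2.5 × (1.699) = -4.247.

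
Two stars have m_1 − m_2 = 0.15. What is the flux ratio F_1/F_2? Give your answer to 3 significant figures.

0.871

F_1/F_2 = 10^(−(m_1 − m_2)/2.5) = 10^(-0.15/2.5) = 10^-0.060 = 0.8710.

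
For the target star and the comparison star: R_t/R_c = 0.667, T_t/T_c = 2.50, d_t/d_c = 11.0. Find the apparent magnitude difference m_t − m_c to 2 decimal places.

L_t/L_c = (0.667)²(2.50)⁴ = 17.38.
F_t/F_c = (L_t/L_c)/(d_t/d_c)² = 17.38/121.0 = 0.1436.
m_t − m_c = −2.5 log₁₀(0.1436) = 2.11.

2.11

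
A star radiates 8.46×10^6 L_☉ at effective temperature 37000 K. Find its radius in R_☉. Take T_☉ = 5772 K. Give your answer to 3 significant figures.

70.8 R_☉

R/R_☉ = √(L/L_☉) / (T/T_☉)² = √(8.46×10^6) / (6.410)²
       = 2909 / 41.09 = 70.78.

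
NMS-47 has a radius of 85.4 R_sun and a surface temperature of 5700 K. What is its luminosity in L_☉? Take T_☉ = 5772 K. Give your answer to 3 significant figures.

6.94×10^3 L_☉

L/L_☉ = (R/R_☉)² (T/T_☉)⁴ = (85.4)² × (5700/5772)⁴
       = 7293 × (0.9875)⁴ = 7293 × 0.9510 = 6936.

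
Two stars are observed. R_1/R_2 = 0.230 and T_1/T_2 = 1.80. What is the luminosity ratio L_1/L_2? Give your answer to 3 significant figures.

0.555

From the Stefan–Boltzmann law, L ∝ R²T⁴, so
L_1/L_2 = (R_1/R_2)² (T_1/T_2)⁴ = (0.230)² × (1.80)⁴ = 0.05290 × 10.50 = 0.5553.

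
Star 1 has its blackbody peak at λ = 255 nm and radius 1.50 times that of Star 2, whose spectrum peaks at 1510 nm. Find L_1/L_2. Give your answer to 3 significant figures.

2.77×10^3

Wien's law gives T ∝ 1/λ_max, so T_1/T_2 = λ_2/λ_1 = 1510/255 = 5.922.
Then L ∝ R²T⁴ gives L_1/L_2 = (1.50)² × (5.922)⁴ = 2.250 × 1230 = 2766.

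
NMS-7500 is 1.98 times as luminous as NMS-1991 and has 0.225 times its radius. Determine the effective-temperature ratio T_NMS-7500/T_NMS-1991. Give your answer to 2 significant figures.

L ∝ R²T⁴ gives T ∝ (L/R²)^(1/4), so
T_NMS-7500/T_NMS-1991 = (1.98 / 0.225²)^(1/4) = (39.11)^(1/4) = 2.501.

2.5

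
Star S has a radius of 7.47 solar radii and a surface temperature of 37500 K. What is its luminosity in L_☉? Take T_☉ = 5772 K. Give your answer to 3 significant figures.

L/L_☉ = (R/R_☉)² (T/T_☉)⁴ = (7.47)² × (37500/5772)⁴
       = 55.80 × (6.497)⁴ = 55.80 × 1782 = 9.942×10^4.

9.94×10^4 L_☉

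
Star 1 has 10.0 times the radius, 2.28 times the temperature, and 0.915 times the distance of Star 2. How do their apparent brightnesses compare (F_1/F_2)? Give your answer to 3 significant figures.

3.23×10^3

L_1/L_2 = (R_1/R_2)²(T_1/T_2)⁴ = (10.0)² × (2.28)⁴ = 2702.
F_1/F_2 = (L_1/L_2)/(d_1/d_2)² = 2702 / (0.915)² = 3228.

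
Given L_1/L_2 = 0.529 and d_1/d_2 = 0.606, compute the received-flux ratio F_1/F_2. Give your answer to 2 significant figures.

1.4

F = L/(4πd²), so F_1/F_2 = (L_1/L_2) / (d_1/d_2)²
= 0.529 / (0.606)² = 0.529 / 0.3672 = 1.440.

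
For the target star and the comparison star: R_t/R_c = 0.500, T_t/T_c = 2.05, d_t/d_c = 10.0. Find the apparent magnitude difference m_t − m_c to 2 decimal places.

3.39

L_t/L_c = (0.500)²(2.05)⁴ = 4.415.
F_t/F_c = (L_t/L_c)/(d_t/d_c)² = 4.415/100.0 = 0.04415.
m_t − m_c = −2.5 log₁₀(0.04415) = 3.39.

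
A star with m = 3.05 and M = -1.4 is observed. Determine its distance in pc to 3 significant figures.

77.6 pc

m − M = 5 log₁₀(d/10 pc)
3.05 − (-1.4) = 4.45 = 5 log₁₀(d/10)
d = 10 × 10^(4.45/5) = 10 × 10^0.890 = 77.62 pc.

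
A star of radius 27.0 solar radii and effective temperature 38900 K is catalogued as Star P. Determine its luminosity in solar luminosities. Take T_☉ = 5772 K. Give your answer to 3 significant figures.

L/L_☉ = (R/R_☉)² (T/T_☉)⁴ = (27.0)² × (38900/5772)⁴
       = 729.0 × (6.739)⁴ = 729.0 × 2063 = 1.504×10^6.

1.50×10^6 solar luminosities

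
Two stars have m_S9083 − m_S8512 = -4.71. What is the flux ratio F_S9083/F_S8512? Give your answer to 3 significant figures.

76.6

F_S9083/F_S8512 = 10^(−(m_S9083 − m_S8512)/2.5) = 10^(4.71/2.5) = 10^1.884 = 76.56.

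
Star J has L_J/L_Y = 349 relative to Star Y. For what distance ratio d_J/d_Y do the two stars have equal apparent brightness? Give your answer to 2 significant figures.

19

Equal flux requires L_J/d_J² = L_Y/d_Y², so d_J/d_Y = √(L_J/L_Y)
= √(349) = 18.68.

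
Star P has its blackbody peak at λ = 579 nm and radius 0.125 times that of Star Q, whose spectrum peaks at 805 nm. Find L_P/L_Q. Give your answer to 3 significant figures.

Wien's law gives T ∝ 1/λ_max, so T_P/T_Q = λ_Q/λ_P = 805/579 = 1.390.
Then L ∝ R²T⁴ gives L_P/L_Q = (0.125)² × (1.390)⁴ = 0.01562 × 3.737 = 0.05838.

0.0584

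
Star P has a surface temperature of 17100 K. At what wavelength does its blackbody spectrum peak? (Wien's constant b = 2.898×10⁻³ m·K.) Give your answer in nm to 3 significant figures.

λ_max = b/T = 2.898×10⁻³ / 17100 = 1.69×10^-7 m = 169.5 nm.

169 nm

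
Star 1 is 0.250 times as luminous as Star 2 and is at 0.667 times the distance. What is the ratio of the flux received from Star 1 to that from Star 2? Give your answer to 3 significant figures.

F = L/(4πd²), so F_1/F_2 = (L_1/L_2) / (d_1/d_2)²
= 0.250 / (0.667)² = 0.250 / 0.4449 = 0.5619.

0.562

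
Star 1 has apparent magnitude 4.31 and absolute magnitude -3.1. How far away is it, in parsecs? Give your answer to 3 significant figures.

m − M = 5 log₁₀(d/10 pc)
4.31 − (-3.1) = 7.41 = 5 log₁₀(d/10)
d = 10 × 10^(7.41/5) = 10 × 10^1.482 = 303.4 pc.

303 pc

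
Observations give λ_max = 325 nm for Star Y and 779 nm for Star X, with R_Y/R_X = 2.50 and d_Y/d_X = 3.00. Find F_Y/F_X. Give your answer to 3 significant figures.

Wien's law: T_Y/T_X = λ_X/λ_Y = 779/325 = 2.397.
L_Y/L_X = (R_Y/R_X)²(T_Y/T_X)⁴ = (2.50)²(2.397)⁴ = 206.3.
F_Y/F_X = (L_Y/L_X)/(d_Y/d_X)² = 206.3/(3.00)² = 22.92.

22.9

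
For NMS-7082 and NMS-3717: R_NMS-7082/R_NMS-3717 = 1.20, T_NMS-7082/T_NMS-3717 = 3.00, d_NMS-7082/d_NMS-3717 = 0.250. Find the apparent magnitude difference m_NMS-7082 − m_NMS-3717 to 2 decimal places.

-8.18

L_NMS-7082/L_NMS-3717 = (1.20)²(3.00)⁴ = 116.6.
F_NMS-7082/F_NMS-3717 = (L_NMS-7082/L_NMS-3717)/(d_NMS-7082/d_NMS-3717)² = 116.6/0.06250 = 1866.
m_NMS-7082 − m_NMS-3717 = −2.5 log₁₀(1866) = -8.18.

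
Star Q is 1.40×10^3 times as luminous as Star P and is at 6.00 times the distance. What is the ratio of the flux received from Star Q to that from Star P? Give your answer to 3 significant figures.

F = L/(4πd²), so F_Q/F_P = (L_Q/L_P) / (d_Q/d_P)²
= 1.40×10^3 / (6.00)² = 1.40×10^3 / 36.00 = 38.89.

38.9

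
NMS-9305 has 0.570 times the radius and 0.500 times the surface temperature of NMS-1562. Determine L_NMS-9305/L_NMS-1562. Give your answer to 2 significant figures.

0.020

From the Stefan–Boltzmann law, L ∝ R²T⁴, so
L_NMS-9305/L_NMS-1562 = (R_NMS-9305/R_NMS-1562)² (T_NMS-9305/T_NMS-1562)⁴ = (0.570)² × (0.500)⁴ = 0.3249 × 0.06250 = 0.02031.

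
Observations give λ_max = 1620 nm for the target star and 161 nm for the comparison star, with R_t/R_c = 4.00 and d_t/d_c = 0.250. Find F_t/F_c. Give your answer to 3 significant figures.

Wien's law: T_t/T_c = λ_c/λ_t = 161/1620 = 0.09938.
L_t/L_c = (R_t/R_c)²(T_t/T_c)⁴ = (4.00)²(0.09938)⁴ = 0.001561.
F_t/F_c = (L_t/L_c)/(d_t/d_c)² = 0.001561/(0.250)² = 0.02497.

0.0250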